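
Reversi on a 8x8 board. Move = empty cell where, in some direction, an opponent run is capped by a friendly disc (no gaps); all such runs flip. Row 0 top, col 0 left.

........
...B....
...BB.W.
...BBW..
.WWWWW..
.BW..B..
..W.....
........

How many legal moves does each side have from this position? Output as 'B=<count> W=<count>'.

-- B to move --
(1,5): no bracket -> illegal
(1,6): no bracket -> illegal
(1,7): no bracket -> illegal
(2,5): flips 2 -> legal
(2,7): no bracket -> illegal
(3,0): no bracket -> illegal
(3,1): flips 1 -> legal
(3,2): no bracket -> illegal
(3,6): flips 1 -> legal
(3,7): no bracket -> illegal
(4,0): no bracket -> illegal
(4,6): flips 1 -> legal
(5,0): no bracket -> illegal
(5,3): flips 2 -> legal
(5,4): flips 1 -> legal
(5,6): flips 1 -> legal
(6,1): flips 2 -> legal
(6,3): no bracket -> illegal
(7,1): no bracket -> illegal
(7,2): no bracket -> illegal
(7,3): flips 1 -> legal
B mobility = 9
-- W to move --
(0,2): flips 2 -> legal
(0,3): flips 3 -> legal
(0,4): no bracket -> illegal
(1,2): flips 2 -> legal
(1,4): flips 2 -> legal
(1,5): flips 2 -> legal
(2,2): flips 1 -> legal
(2,5): flips 1 -> legal
(3,2): flips 2 -> legal
(4,0): flips 1 -> legal
(4,6): no bracket -> illegal
(5,0): flips 1 -> legal
(5,4): no bracket -> illegal
(5,6): no bracket -> illegal
(6,0): flips 1 -> legal
(6,1): flips 1 -> legal
(6,4): no bracket -> illegal
(6,5): flips 1 -> legal
(6,6): flips 1 -> legal
W mobility = 14

Answer: B=9 W=14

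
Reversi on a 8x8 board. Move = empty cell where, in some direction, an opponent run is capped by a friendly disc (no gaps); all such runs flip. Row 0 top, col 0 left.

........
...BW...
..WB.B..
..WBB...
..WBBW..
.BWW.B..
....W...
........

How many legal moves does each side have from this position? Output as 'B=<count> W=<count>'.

Answer: B=15 W=13

Derivation:
-- B to move --
(0,3): flips 1 -> legal
(0,4): no bracket -> illegal
(0,5): flips 1 -> legal
(1,1): flips 1 -> legal
(1,2): no bracket -> illegal
(1,5): flips 1 -> legal
(2,1): flips 2 -> legal
(2,4): no bracket -> illegal
(3,1): flips 2 -> legal
(3,5): flips 1 -> legal
(3,6): no bracket -> illegal
(4,1): flips 2 -> legal
(4,6): flips 1 -> legal
(5,4): flips 2 -> legal
(5,6): flips 1 -> legal
(6,1): flips 1 -> legal
(6,2): flips 1 -> legal
(6,3): flips 1 -> legal
(6,5): no bracket -> illegal
(7,3): flips 1 -> legal
(7,4): no bracket -> illegal
(7,5): no bracket -> illegal
B mobility = 15
-- W to move --
(0,2): no bracket -> illegal
(0,3): flips 4 -> legal
(0,4): flips 1 -> legal
(1,2): flips 3 -> legal
(1,5): no bracket -> illegal
(1,6): flips 3 -> legal
(2,4): flips 2 -> legal
(2,6): no bracket -> illegal
(3,5): flips 3 -> legal
(3,6): flips 1 -> legal
(4,0): no bracket -> illegal
(4,1): no bracket -> illegal
(4,6): flips 1 -> legal
(5,0): flips 1 -> legal
(5,4): flips 1 -> legal
(5,6): no bracket -> illegal
(6,0): flips 1 -> legal
(6,1): no bracket -> illegal
(6,2): no bracket -> illegal
(6,5): flips 1 -> legal
(6,6): flips 3 -> legal
W mobility = 13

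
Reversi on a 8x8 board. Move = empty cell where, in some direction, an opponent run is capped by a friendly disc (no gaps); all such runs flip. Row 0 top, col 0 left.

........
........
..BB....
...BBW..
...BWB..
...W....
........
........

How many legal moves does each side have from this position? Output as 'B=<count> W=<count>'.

Answer: B=5 W=7

Derivation:
-- B to move --
(2,4): no bracket -> illegal
(2,5): flips 1 -> legal
(2,6): no bracket -> illegal
(3,6): flips 1 -> legal
(4,2): no bracket -> illegal
(4,6): no bracket -> illegal
(5,2): no bracket -> illegal
(5,4): flips 1 -> legal
(5,5): flips 1 -> legal
(6,2): no bracket -> illegal
(6,3): flips 1 -> legal
(6,4): no bracket -> illegal
B mobility = 5
-- W to move --
(1,1): flips 2 -> legal
(1,2): no bracket -> illegal
(1,3): flips 3 -> legal
(1,4): no bracket -> illegal
(2,1): no bracket -> illegal
(2,4): flips 1 -> legal
(2,5): no bracket -> illegal
(3,1): no bracket -> illegal
(3,2): flips 2 -> legal
(3,6): no bracket -> illegal
(4,2): flips 1 -> legal
(4,6): flips 1 -> legal
(5,2): no bracket -> illegal
(5,4): no bracket -> illegal
(5,5): flips 1 -> legal
(5,6): no bracket -> illegal
W mobility = 7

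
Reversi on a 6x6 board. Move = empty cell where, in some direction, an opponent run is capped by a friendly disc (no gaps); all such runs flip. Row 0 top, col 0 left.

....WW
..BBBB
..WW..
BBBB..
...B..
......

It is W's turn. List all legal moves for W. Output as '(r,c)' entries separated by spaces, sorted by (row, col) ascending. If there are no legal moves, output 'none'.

Answer: (0,1) (0,2) (0,3) (2,4) (2,5) (4,0) (4,1) (4,2) (4,4) (5,3)

Derivation:
(0,1): flips 1 -> legal
(0,2): flips 1 -> legal
(0,3): flips 1 -> legal
(1,1): no bracket -> illegal
(2,0): no bracket -> illegal
(2,1): no bracket -> illegal
(2,4): flips 1 -> legal
(2,5): flips 1 -> legal
(3,4): no bracket -> illegal
(4,0): flips 1 -> legal
(4,1): flips 1 -> legal
(4,2): flips 1 -> legal
(4,4): flips 1 -> legal
(5,2): no bracket -> illegal
(5,3): flips 2 -> legal
(5,4): no bracket -> illegal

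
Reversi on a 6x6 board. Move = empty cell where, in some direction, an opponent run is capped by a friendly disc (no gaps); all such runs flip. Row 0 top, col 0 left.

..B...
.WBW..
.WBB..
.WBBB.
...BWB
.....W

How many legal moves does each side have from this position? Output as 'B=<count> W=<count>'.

-- B to move --
(0,0): flips 1 -> legal
(0,1): no bracket -> illegal
(0,3): flips 1 -> legal
(0,4): flips 1 -> legal
(1,0): flips 2 -> legal
(1,4): flips 1 -> legal
(2,0): flips 2 -> legal
(2,4): flips 1 -> legal
(3,0): flips 2 -> legal
(3,5): no bracket -> illegal
(4,0): flips 1 -> legal
(4,1): no bracket -> illegal
(4,2): no bracket -> illegal
(5,3): no bracket -> illegal
(5,4): flips 1 -> legal
B mobility = 10
-- W to move --
(0,1): no bracket -> illegal
(0,3): flips 1 -> legal
(1,4): no bracket -> illegal
(2,4): flips 3 -> legal
(2,5): no bracket -> illegal
(3,5): flips 4 -> legal
(4,1): no bracket -> illegal
(4,2): flips 1 -> legal
(5,2): no bracket -> illegal
(5,3): flips 3 -> legal
(5,4): flips 2 -> legal
W mobility = 6

Answer: B=10 W=6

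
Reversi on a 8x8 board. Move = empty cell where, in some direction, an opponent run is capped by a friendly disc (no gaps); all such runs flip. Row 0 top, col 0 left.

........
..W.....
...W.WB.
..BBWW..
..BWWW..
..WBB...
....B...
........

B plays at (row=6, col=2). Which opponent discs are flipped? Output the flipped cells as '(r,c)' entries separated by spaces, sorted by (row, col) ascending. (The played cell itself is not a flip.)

Answer: (5,2)

Derivation:
Dir NW: first cell '.' (not opp) -> no flip
Dir N: opp run (5,2) capped by B -> flip
Dir NE: first cell 'B' (not opp) -> no flip
Dir W: first cell '.' (not opp) -> no flip
Dir E: first cell '.' (not opp) -> no flip
Dir SW: first cell '.' (not opp) -> no flip
Dir S: first cell '.' (not opp) -> no flip
Dir SE: first cell '.' (not opp) -> no flip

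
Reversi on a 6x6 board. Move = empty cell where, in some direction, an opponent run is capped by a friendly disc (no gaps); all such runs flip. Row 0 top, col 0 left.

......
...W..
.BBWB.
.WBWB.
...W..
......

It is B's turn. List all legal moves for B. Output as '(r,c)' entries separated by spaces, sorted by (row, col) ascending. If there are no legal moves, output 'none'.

(0,2): flips 1 -> legal
(0,3): no bracket -> illegal
(0,4): flips 1 -> legal
(1,2): flips 1 -> legal
(1,4): flips 1 -> legal
(2,0): no bracket -> illegal
(3,0): flips 1 -> legal
(4,0): flips 1 -> legal
(4,1): flips 1 -> legal
(4,2): flips 1 -> legal
(4,4): flips 1 -> legal
(5,2): flips 1 -> legal
(5,3): no bracket -> illegal
(5,4): flips 1 -> legal

Answer: (0,2) (0,4) (1,2) (1,4) (3,0) (4,0) (4,1) (4,2) (4,4) (5,2) (5,4)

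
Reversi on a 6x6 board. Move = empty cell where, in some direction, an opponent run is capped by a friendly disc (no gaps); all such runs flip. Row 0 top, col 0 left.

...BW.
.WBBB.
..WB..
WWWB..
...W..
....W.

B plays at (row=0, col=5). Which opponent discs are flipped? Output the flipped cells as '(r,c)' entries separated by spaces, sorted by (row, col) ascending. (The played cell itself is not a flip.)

Dir NW: edge -> no flip
Dir N: edge -> no flip
Dir NE: edge -> no flip
Dir W: opp run (0,4) capped by B -> flip
Dir E: edge -> no flip
Dir SW: first cell 'B' (not opp) -> no flip
Dir S: first cell '.' (not opp) -> no flip
Dir SE: edge -> no flip

Answer: (0,4)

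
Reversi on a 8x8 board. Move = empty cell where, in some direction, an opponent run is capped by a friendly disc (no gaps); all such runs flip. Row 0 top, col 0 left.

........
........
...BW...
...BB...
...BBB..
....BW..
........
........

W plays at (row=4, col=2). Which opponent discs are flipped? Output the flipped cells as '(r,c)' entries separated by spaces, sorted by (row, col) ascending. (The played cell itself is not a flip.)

Answer: (3,3)

Derivation:
Dir NW: first cell '.' (not opp) -> no flip
Dir N: first cell '.' (not opp) -> no flip
Dir NE: opp run (3,3) capped by W -> flip
Dir W: first cell '.' (not opp) -> no flip
Dir E: opp run (4,3) (4,4) (4,5), next='.' -> no flip
Dir SW: first cell '.' (not opp) -> no flip
Dir S: first cell '.' (not opp) -> no flip
Dir SE: first cell '.' (not opp) -> no flip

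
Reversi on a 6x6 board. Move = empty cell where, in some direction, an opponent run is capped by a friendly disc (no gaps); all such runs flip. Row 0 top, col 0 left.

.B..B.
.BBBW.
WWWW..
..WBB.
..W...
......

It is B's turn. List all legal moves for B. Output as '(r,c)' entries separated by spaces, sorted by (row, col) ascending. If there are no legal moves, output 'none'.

(0,3): no bracket -> illegal
(0,5): no bracket -> illegal
(1,0): no bracket -> illegal
(1,5): flips 1 -> legal
(2,4): flips 1 -> legal
(2,5): no bracket -> illegal
(3,0): flips 1 -> legal
(3,1): flips 3 -> legal
(4,1): no bracket -> illegal
(4,3): no bracket -> illegal
(5,1): flips 1 -> legal
(5,2): flips 3 -> legal
(5,3): no bracket -> illegal

Answer: (1,5) (2,4) (3,0) (3,1) (5,1) (5,2)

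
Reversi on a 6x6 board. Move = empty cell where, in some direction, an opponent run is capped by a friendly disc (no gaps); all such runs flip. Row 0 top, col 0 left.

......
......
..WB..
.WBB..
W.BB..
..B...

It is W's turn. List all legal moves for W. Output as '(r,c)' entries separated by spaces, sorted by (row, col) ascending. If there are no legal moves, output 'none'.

Answer: (2,4) (3,4) (4,4) (5,3)

Derivation:
(1,2): no bracket -> illegal
(1,3): no bracket -> illegal
(1,4): no bracket -> illegal
(2,1): no bracket -> illegal
(2,4): flips 1 -> legal
(3,4): flips 2 -> legal
(4,1): no bracket -> illegal
(4,4): flips 1 -> legal
(5,1): no bracket -> illegal
(5,3): flips 1 -> legal
(5,4): no bracket -> illegal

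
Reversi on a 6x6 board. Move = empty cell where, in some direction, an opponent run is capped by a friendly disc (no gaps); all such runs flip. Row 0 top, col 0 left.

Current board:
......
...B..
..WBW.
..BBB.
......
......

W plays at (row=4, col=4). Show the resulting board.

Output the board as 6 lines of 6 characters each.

Answer: ......
...B..
..WBW.
..BWW.
....W.
......

Derivation:
Place W at (4,4); scan 8 dirs for brackets.
Dir NW: opp run (3,3) capped by W -> flip
Dir N: opp run (3,4) capped by W -> flip
Dir NE: first cell '.' (not opp) -> no flip
Dir W: first cell '.' (not opp) -> no flip
Dir E: first cell '.' (not opp) -> no flip
Dir SW: first cell '.' (not opp) -> no flip
Dir S: first cell '.' (not opp) -> no flip
Dir SE: first cell '.' (not opp) -> no flip
All flips: (3,3) (3,4)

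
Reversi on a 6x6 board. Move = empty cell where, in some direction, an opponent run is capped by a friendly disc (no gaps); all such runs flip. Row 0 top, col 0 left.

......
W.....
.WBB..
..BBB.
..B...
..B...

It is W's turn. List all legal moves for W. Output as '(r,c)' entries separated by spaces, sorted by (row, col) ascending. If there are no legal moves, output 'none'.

Answer: (2,4) (4,3)

Derivation:
(1,1): no bracket -> illegal
(1,2): no bracket -> illegal
(1,3): no bracket -> illegal
(1,4): no bracket -> illegal
(2,4): flips 2 -> legal
(2,5): no bracket -> illegal
(3,1): no bracket -> illegal
(3,5): no bracket -> illegal
(4,1): no bracket -> illegal
(4,3): flips 1 -> legal
(4,4): no bracket -> illegal
(4,5): no bracket -> illegal
(5,1): no bracket -> illegal
(5,3): no bracket -> illegal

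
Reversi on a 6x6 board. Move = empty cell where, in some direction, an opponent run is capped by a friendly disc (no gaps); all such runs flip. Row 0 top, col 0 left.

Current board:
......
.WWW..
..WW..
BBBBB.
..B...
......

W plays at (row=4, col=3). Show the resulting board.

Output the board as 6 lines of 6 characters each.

Place W at (4,3); scan 8 dirs for brackets.
Dir NW: opp run (3,2), next='.' -> no flip
Dir N: opp run (3,3) capped by W -> flip
Dir NE: opp run (3,4), next='.' -> no flip
Dir W: opp run (4,2), next='.' -> no flip
Dir E: first cell '.' (not opp) -> no flip
Dir SW: first cell '.' (not opp) -> no flip
Dir S: first cell '.' (not opp) -> no flip
Dir SE: first cell '.' (not opp) -> no flip
All flips: (3,3)

Answer: ......
.WWW..
..WW..
BBBWB.
..BW..
......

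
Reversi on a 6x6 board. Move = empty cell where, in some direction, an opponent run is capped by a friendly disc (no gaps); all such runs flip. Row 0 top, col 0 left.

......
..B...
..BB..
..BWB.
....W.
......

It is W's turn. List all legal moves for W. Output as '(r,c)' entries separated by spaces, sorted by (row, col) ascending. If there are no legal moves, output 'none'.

(0,1): no bracket -> illegal
(0,2): no bracket -> illegal
(0,3): no bracket -> illegal
(1,1): flips 1 -> legal
(1,3): flips 1 -> legal
(1,4): no bracket -> illegal
(2,1): no bracket -> illegal
(2,4): flips 1 -> legal
(2,5): no bracket -> illegal
(3,1): flips 1 -> legal
(3,5): flips 1 -> legal
(4,1): no bracket -> illegal
(4,2): no bracket -> illegal
(4,3): no bracket -> illegal
(4,5): no bracket -> illegal

Answer: (1,1) (1,3) (2,4) (3,1) (3,5)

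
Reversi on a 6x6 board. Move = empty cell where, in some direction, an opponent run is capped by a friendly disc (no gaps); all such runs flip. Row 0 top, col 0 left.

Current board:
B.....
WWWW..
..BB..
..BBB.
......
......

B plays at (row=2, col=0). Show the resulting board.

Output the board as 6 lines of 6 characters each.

Answer: B.....
BWWW..
B.BB..
..BBB.
......
......

Derivation:
Place B at (2,0); scan 8 dirs for brackets.
Dir NW: edge -> no flip
Dir N: opp run (1,0) capped by B -> flip
Dir NE: opp run (1,1), next='.' -> no flip
Dir W: edge -> no flip
Dir E: first cell '.' (not opp) -> no flip
Dir SW: edge -> no flip
Dir S: first cell '.' (not opp) -> no flip
Dir SE: first cell '.' (not opp) -> no flip
All flips: (1,0)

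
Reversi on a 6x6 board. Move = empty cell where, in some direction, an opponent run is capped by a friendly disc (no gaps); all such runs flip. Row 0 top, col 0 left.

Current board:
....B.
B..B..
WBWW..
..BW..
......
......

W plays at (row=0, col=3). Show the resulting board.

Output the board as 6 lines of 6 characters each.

Answer: ...WB.
B..W..
WBWW..
..BW..
......
......

Derivation:
Place W at (0,3); scan 8 dirs for brackets.
Dir NW: edge -> no flip
Dir N: edge -> no flip
Dir NE: edge -> no flip
Dir W: first cell '.' (not opp) -> no flip
Dir E: opp run (0,4), next='.' -> no flip
Dir SW: first cell '.' (not opp) -> no flip
Dir S: opp run (1,3) capped by W -> flip
Dir SE: first cell '.' (not opp) -> no flip
All flips: (1,3)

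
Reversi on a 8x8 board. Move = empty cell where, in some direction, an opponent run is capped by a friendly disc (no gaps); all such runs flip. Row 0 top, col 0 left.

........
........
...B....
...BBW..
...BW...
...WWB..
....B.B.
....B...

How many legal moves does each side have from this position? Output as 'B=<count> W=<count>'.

Answer: B=6 W=8

Derivation:
-- B to move --
(2,4): no bracket -> illegal
(2,5): no bracket -> illegal
(2,6): no bracket -> illegal
(3,6): flips 1 -> legal
(4,2): flips 1 -> legal
(4,5): flips 1 -> legal
(4,6): no bracket -> illegal
(5,2): flips 2 -> legal
(6,2): no bracket -> illegal
(6,3): flips 1 -> legal
(6,5): flips 1 -> legal
B mobility = 6
-- W to move --
(1,2): no bracket -> illegal
(1,3): flips 3 -> legal
(1,4): no bracket -> illegal
(2,2): flips 1 -> legal
(2,4): flips 1 -> legal
(2,5): no bracket -> illegal
(3,2): flips 3 -> legal
(4,2): flips 1 -> legal
(4,5): no bracket -> illegal
(4,6): no bracket -> illegal
(5,2): no bracket -> illegal
(5,6): flips 1 -> legal
(5,7): no bracket -> illegal
(6,3): no bracket -> illegal
(6,5): no bracket -> illegal
(6,7): no bracket -> illegal
(7,3): no bracket -> illegal
(7,5): flips 1 -> legal
(7,6): no bracket -> illegal
(7,7): flips 2 -> legal
W mobility = 8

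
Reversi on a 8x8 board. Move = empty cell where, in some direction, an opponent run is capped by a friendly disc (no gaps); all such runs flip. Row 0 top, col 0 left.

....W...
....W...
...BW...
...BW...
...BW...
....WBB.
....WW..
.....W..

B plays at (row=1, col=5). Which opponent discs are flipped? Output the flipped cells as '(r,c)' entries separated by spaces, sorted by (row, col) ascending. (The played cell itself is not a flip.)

Dir NW: opp run (0,4), next=edge -> no flip
Dir N: first cell '.' (not opp) -> no flip
Dir NE: first cell '.' (not opp) -> no flip
Dir W: opp run (1,4), next='.' -> no flip
Dir E: first cell '.' (not opp) -> no flip
Dir SW: opp run (2,4) capped by B -> flip
Dir S: first cell '.' (not opp) -> no flip
Dir SE: first cell '.' (not opp) -> no flip

Answer: (2,4)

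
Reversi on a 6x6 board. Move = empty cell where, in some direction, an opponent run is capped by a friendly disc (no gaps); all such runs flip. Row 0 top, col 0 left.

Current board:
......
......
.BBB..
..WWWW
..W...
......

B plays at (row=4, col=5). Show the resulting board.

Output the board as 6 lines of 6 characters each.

Place B at (4,5); scan 8 dirs for brackets.
Dir NW: opp run (3,4) capped by B -> flip
Dir N: opp run (3,5), next='.' -> no flip
Dir NE: edge -> no flip
Dir W: first cell '.' (not opp) -> no flip
Dir E: edge -> no flip
Dir SW: first cell '.' (not opp) -> no flip
Dir S: first cell '.' (not opp) -> no flip
Dir SE: edge -> no flip
All flips: (3,4)

Answer: ......
......
.BBB..
..WWBW
..W..B
......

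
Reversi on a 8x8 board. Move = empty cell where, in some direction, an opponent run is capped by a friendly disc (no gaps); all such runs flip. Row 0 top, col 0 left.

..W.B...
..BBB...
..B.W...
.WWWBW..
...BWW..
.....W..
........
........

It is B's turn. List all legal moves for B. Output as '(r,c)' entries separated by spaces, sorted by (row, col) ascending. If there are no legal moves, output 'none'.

Answer: (2,1) (2,3) (3,0) (3,6) (4,0) (4,2) (4,6) (5,4) (5,6) (6,6)

Derivation:
(0,1): no bracket -> illegal
(0,3): no bracket -> illegal
(1,1): no bracket -> illegal
(1,5): no bracket -> illegal
(2,0): no bracket -> illegal
(2,1): flips 1 -> legal
(2,3): flips 1 -> legal
(2,5): no bracket -> illegal
(2,6): no bracket -> illegal
(3,0): flips 3 -> legal
(3,6): flips 1 -> legal
(4,0): flips 1 -> legal
(4,1): no bracket -> illegal
(4,2): flips 1 -> legal
(4,6): flips 4 -> legal
(5,3): no bracket -> illegal
(5,4): flips 1 -> legal
(5,6): flips 1 -> legal
(6,4): no bracket -> illegal
(6,5): no bracket -> illegal
(6,6): flips 3 -> legal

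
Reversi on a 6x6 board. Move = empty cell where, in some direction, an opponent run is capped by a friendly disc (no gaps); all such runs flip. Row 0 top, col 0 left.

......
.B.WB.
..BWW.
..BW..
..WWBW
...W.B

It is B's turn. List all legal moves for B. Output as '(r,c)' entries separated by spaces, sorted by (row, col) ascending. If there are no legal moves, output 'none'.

Answer: (0,4) (1,2) (2,5) (3,4) (3,5) (4,1) (5,2) (5,4)

Derivation:
(0,2): no bracket -> illegal
(0,3): no bracket -> illegal
(0,4): flips 1 -> legal
(1,2): flips 1 -> legal
(1,5): no bracket -> illegal
(2,5): flips 2 -> legal
(3,1): no bracket -> illegal
(3,4): flips 2 -> legal
(3,5): flips 1 -> legal
(4,1): flips 2 -> legal
(5,1): no bracket -> illegal
(5,2): flips 1 -> legal
(5,4): flips 1 -> legal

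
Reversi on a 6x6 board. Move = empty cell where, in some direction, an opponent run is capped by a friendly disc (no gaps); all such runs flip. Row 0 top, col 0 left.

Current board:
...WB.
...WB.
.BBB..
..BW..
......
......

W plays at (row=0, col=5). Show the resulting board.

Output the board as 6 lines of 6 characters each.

Answer: ...WWW
...WB.
.BBB..
..BW..
......
......

Derivation:
Place W at (0,5); scan 8 dirs for brackets.
Dir NW: edge -> no flip
Dir N: edge -> no flip
Dir NE: edge -> no flip
Dir W: opp run (0,4) capped by W -> flip
Dir E: edge -> no flip
Dir SW: opp run (1,4) (2,3) (3,2), next='.' -> no flip
Dir S: first cell '.' (not opp) -> no flip
Dir SE: edge -> no flip
All flips: (0,4)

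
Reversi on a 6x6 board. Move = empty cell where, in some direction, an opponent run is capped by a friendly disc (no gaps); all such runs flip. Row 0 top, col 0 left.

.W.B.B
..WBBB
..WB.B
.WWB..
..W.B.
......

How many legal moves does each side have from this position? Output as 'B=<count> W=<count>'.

Answer: B=6 W=4

Derivation:
-- B to move --
(0,0): no bracket -> illegal
(0,2): no bracket -> illegal
(1,0): no bracket -> illegal
(1,1): flips 2 -> legal
(2,0): no bracket -> illegal
(2,1): flips 2 -> legal
(3,0): flips 2 -> legal
(4,0): flips 2 -> legal
(4,1): flips 1 -> legal
(4,3): no bracket -> illegal
(5,1): flips 1 -> legal
(5,2): no bracket -> illegal
(5,3): no bracket -> illegal
B mobility = 6
-- W to move --
(0,2): no bracket -> illegal
(0,4): flips 1 -> legal
(2,4): flips 2 -> legal
(3,4): flips 2 -> legal
(3,5): no bracket -> illegal
(4,3): no bracket -> illegal
(4,5): no bracket -> illegal
(5,3): no bracket -> illegal
(5,4): no bracket -> illegal
(5,5): flips 2 -> legal
W mobility = 4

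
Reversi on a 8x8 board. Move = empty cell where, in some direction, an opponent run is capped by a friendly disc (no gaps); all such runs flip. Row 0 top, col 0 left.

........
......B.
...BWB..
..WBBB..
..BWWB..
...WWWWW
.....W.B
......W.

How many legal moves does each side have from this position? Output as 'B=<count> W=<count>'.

-- B to move --
(1,3): flips 1 -> legal
(1,4): flips 1 -> legal
(1,5): flips 1 -> legal
(2,1): no bracket -> illegal
(2,2): flips 1 -> legal
(3,1): flips 1 -> legal
(4,1): flips 1 -> legal
(4,6): no bracket -> illegal
(4,7): flips 1 -> legal
(5,2): flips 1 -> legal
(6,2): flips 2 -> legal
(6,3): flips 3 -> legal
(6,4): flips 3 -> legal
(6,6): flips 2 -> legal
(7,4): no bracket -> illegal
(7,5): flips 2 -> legal
(7,7): no bracket -> illegal
B mobility = 13
-- W to move --
(0,5): no bracket -> illegal
(0,6): no bracket -> illegal
(0,7): flips 3 -> legal
(1,2): flips 3 -> legal
(1,3): flips 2 -> legal
(1,4): flips 1 -> legal
(1,5): flips 3 -> legal
(1,7): no bracket -> illegal
(2,2): flips 2 -> legal
(2,6): flips 2 -> legal
(2,7): no bracket -> illegal
(3,1): flips 1 -> legal
(3,6): flips 4 -> legal
(4,1): flips 1 -> legal
(4,6): flips 2 -> legal
(5,1): flips 2 -> legal
(5,2): flips 1 -> legal
(6,6): no bracket -> illegal
(7,7): flips 1 -> legal
W mobility = 14

Answer: B=13 W=14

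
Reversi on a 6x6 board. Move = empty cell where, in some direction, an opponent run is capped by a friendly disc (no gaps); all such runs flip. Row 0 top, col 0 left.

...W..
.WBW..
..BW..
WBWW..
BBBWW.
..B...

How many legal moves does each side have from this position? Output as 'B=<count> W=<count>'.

-- B to move --
(0,0): flips 1 -> legal
(0,1): no bracket -> illegal
(0,2): no bracket -> illegal
(0,4): flips 1 -> legal
(1,0): flips 1 -> legal
(1,4): flips 3 -> legal
(2,0): flips 1 -> legal
(2,1): no bracket -> illegal
(2,4): flips 2 -> legal
(3,4): flips 4 -> legal
(3,5): no bracket -> illegal
(4,5): flips 2 -> legal
(5,3): no bracket -> illegal
(5,4): no bracket -> illegal
(5,5): flips 2 -> legal
B mobility = 9
-- W to move --
(0,1): flips 1 -> legal
(0,2): flips 2 -> legal
(2,0): no bracket -> illegal
(2,1): flips 2 -> legal
(5,0): flips 2 -> legal
(5,1): flips 1 -> legal
(5,3): no bracket -> illegal
W mobility = 5

Answer: B=9 W=5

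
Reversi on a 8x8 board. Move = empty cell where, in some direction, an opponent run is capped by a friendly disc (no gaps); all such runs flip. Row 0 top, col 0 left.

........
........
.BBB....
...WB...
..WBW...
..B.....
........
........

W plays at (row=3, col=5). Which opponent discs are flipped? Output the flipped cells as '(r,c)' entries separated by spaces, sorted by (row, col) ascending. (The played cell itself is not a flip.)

Dir NW: first cell '.' (not opp) -> no flip
Dir N: first cell '.' (not opp) -> no flip
Dir NE: first cell '.' (not opp) -> no flip
Dir W: opp run (3,4) capped by W -> flip
Dir E: first cell '.' (not opp) -> no flip
Dir SW: first cell 'W' (not opp) -> no flip
Dir S: first cell '.' (not opp) -> no flip
Dir SE: first cell '.' (not opp) -> no flip

Answer: (3,4)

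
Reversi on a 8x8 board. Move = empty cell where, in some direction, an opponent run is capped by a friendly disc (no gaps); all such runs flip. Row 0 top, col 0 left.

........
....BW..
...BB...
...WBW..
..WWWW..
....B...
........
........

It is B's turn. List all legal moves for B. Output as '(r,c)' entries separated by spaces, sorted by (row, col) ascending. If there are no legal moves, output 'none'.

(0,4): no bracket -> illegal
(0,5): no bracket -> illegal
(0,6): flips 1 -> legal
(1,6): flips 1 -> legal
(2,2): no bracket -> illegal
(2,5): no bracket -> illegal
(2,6): no bracket -> illegal
(3,1): no bracket -> illegal
(3,2): flips 2 -> legal
(3,6): flips 2 -> legal
(4,1): no bracket -> illegal
(4,6): flips 1 -> legal
(5,1): flips 2 -> legal
(5,2): flips 1 -> legal
(5,3): flips 2 -> legal
(5,5): no bracket -> illegal
(5,6): flips 1 -> legal

Answer: (0,6) (1,6) (3,2) (3,6) (4,6) (5,1) (5,2) (5,3) (5,6)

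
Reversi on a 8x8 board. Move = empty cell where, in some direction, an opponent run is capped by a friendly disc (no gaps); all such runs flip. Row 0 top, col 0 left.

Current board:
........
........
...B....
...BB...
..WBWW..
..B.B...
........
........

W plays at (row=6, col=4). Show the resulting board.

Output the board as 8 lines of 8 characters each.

Answer: ........
........
...B....
...BB...
..WBWW..
..B.W...
....W...
........

Derivation:
Place W at (6,4); scan 8 dirs for brackets.
Dir NW: first cell '.' (not opp) -> no flip
Dir N: opp run (5,4) capped by W -> flip
Dir NE: first cell '.' (not opp) -> no flip
Dir W: first cell '.' (not opp) -> no flip
Dir E: first cell '.' (not opp) -> no flip
Dir SW: first cell '.' (not opp) -> no flip
Dir S: first cell '.' (not opp) -> no flip
Dir SE: first cell '.' (not opp) -> no flip
All flips: (5,4)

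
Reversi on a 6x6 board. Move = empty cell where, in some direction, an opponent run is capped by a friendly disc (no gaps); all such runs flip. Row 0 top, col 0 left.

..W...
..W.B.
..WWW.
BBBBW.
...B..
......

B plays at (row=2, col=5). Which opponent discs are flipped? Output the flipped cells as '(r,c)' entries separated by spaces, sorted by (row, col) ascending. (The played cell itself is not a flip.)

Dir NW: first cell 'B' (not opp) -> no flip
Dir N: first cell '.' (not opp) -> no flip
Dir NE: edge -> no flip
Dir W: opp run (2,4) (2,3) (2,2), next='.' -> no flip
Dir E: edge -> no flip
Dir SW: opp run (3,4) capped by B -> flip
Dir S: first cell '.' (not opp) -> no flip
Dir SE: edge -> no flip

Answer: (3,4)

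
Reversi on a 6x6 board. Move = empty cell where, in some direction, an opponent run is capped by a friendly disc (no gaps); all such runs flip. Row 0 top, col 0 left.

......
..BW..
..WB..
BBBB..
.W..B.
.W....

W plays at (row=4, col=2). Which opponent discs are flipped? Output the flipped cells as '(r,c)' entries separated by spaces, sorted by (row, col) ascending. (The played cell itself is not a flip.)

Answer: (3,2)

Derivation:
Dir NW: opp run (3,1), next='.' -> no flip
Dir N: opp run (3,2) capped by W -> flip
Dir NE: opp run (3,3), next='.' -> no flip
Dir W: first cell 'W' (not opp) -> no flip
Dir E: first cell '.' (not opp) -> no flip
Dir SW: first cell 'W' (not opp) -> no flip
Dir S: first cell '.' (not opp) -> no flip
Dir SE: first cell '.' (not opp) -> no flip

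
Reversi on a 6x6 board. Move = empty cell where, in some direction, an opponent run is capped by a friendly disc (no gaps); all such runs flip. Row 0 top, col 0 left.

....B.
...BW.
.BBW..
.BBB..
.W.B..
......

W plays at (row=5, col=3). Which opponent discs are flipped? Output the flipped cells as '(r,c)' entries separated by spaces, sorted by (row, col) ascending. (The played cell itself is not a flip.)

Dir NW: first cell '.' (not opp) -> no flip
Dir N: opp run (4,3) (3,3) capped by W -> flip
Dir NE: first cell '.' (not opp) -> no flip
Dir W: first cell '.' (not opp) -> no flip
Dir E: first cell '.' (not opp) -> no flip
Dir SW: edge -> no flip
Dir S: edge -> no flip
Dir SE: edge -> no flip

Answer: (3,3) (4,3)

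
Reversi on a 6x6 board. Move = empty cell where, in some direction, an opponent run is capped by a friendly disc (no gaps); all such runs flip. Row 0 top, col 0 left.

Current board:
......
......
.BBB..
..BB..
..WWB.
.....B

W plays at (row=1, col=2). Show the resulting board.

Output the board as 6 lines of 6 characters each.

Answer: ......
..W...
.BWB..
..WB..
..WWB.
.....B

Derivation:
Place W at (1,2); scan 8 dirs for brackets.
Dir NW: first cell '.' (not opp) -> no flip
Dir N: first cell '.' (not opp) -> no flip
Dir NE: first cell '.' (not opp) -> no flip
Dir W: first cell '.' (not opp) -> no flip
Dir E: first cell '.' (not opp) -> no flip
Dir SW: opp run (2,1), next='.' -> no flip
Dir S: opp run (2,2) (3,2) capped by W -> flip
Dir SE: opp run (2,3), next='.' -> no flip
All flips: (2,2) (3,2)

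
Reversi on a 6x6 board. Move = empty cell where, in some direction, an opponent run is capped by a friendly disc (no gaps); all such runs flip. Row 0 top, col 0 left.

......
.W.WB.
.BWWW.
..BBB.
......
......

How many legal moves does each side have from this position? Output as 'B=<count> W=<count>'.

-- B to move --
(0,0): flips 2 -> legal
(0,1): flips 1 -> legal
(0,2): no bracket -> illegal
(0,3): flips 2 -> legal
(0,4): no bracket -> illegal
(1,0): no bracket -> illegal
(1,2): flips 3 -> legal
(1,5): flips 1 -> legal
(2,0): no bracket -> illegal
(2,5): flips 3 -> legal
(3,1): no bracket -> illegal
(3,5): no bracket -> illegal
B mobility = 6
-- W to move --
(0,3): no bracket -> illegal
(0,4): flips 1 -> legal
(0,5): flips 1 -> legal
(1,0): no bracket -> illegal
(1,2): no bracket -> illegal
(1,5): flips 1 -> legal
(2,0): flips 1 -> legal
(2,5): no bracket -> illegal
(3,0): no bracket -> illegal
(3,1): flips 1 -> legal
(3,5): no bracket -> illegal
(4,1): flips 1 -> legal
(4,2): flips 2 -> legal
(4,3): flips 1 -> legal
(4,4): flips 2 -> legal
(4,5): flips 1 -> legal
W mobility = 10

Answer: B=6 W=10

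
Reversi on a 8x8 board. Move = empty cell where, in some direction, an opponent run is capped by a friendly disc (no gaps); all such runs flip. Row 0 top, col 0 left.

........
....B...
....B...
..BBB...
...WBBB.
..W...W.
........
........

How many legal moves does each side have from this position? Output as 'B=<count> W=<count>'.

-- B to move --
(4,1): no bracket -> illegal
(4,2): flips 1 -> legal
(4,7): no bracket -> illegal
(5,1): no bracket -> illegal
(5,3): flips 1 -> legal
(5,4): flips 1 -> legal
(5,5): no bracket -> illegal
(5,7): no bracket -> illegal
(6,1): flips 2 -> legal
(6,2): no bracket -> illegal
(6,3): no bracket -> illegal
(6,5): no bracket -> illegal
(6,6): flips 1 -> legal
(6,7): flips 1 -> legal
B mobility = 6
-- W to move --
(0,3): no bracket -> illegal
(0,4): no bracket -> illegal
(0,5): no bracket -> illegal
(1,3): no bracket -> illegal
(1,5): no bracket -> illegal
(2,1): flips 1 -> legal
(2,2): no bracket -> illegal
(2,3): flips 3 -> legal
(2,5): flips 1 -> legal
(3,1): no bracket -> illegal
(3,5): no bracket -> illegal
(3,6): flips 1 -> legal
(3,7): no bracket -> illegal
(4,1): no bracket -> illegal
(4,2): no bracket -> illegal
(4,7): flips 3 -> legal
(5,3): no bracket -> illegal
(5,4): no bracket -> illegal
(5,5): no bracket -> illegal
(5,7): no bracket -> illegal
W mobility = 5

Answer: B=6 W=5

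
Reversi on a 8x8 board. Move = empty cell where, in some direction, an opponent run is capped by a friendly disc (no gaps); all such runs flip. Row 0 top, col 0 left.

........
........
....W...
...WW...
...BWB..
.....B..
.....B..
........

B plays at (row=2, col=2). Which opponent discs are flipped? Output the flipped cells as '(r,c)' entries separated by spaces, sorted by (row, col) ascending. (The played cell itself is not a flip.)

Dir NW: first cell '.' (not opp) -> no flip
Dir N: first cell '.' (not opp) -> no flip
Dir NE: first cell '.' (not opp) -> no flip
Dir W: first cell '.' (not opp) -> no flip
Dir E: first cell '.' (not opp) -> no flip
Dir SW: first cell '.' (not opp) -> no flip
Dir S: first cell '.' (not opp) -> no flip
Dir SE: opp run (3,3) (4,4) capped by B -> flip

Answer: (3,3) (4,4)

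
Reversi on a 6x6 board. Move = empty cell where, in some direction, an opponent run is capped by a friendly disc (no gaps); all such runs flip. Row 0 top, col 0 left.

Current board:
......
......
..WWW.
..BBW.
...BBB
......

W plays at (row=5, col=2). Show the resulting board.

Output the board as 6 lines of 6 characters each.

Answer: ......
......
..WWW.
..BBW.
...WBB
..W...

Derivation:
Place W at (5,2); scan 8 dirs for brackets.
Dir NW: first cell '.' (not opp) -> no flip
Dir N: first cell '.' (not opp) -> no flip
Dir NE: opp run (4,3) capped by W -> flip
Dir W: first cell '.' (not opp) -> no flip
Dir E: first cell '.' (not opp) -> no flip
Dir SW: edge -> no flip
Dir S: edge -> no flip
Dir SE: edge -> no flip
All flips: (4,3)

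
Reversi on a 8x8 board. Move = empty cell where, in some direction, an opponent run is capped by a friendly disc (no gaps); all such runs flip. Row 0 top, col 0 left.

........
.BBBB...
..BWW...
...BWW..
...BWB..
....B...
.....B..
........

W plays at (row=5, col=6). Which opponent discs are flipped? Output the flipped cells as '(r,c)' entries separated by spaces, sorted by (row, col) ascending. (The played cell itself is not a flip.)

Answer: (4,5)

Derivation:
Dir NW: opp run (4,5) capped by W -> flip
Dir N: first cell '.' (not opp) -> no flip
Dir NE: first cell '.' (not opp) -> no flip
Dir W: first cell '.' (not opp) -> no flip
Dir E: first cell '.' (not opp) -> no flip
Dir SW: opp run (6,5), next='.' -> no flip
Dir S: first cell '.' (not opp) -> no flip
Dir SE: first cell '.' (not opp) -> no flip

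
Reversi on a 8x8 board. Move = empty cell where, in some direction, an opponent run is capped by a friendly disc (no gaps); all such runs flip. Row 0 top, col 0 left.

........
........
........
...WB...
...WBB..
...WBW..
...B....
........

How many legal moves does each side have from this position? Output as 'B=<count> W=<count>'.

-- B to move --
(2,2): flips 1 -> legal
(2,3): flips 3 -> legal
(2,4): no bracket -> illegal
(3,2): flips 2 -> legal
(4,2): flips 1 -> legal
(4,6): no bracket -> illegal
(5,2): flips 2 -> legal
(5,6): flips 1 -> legal
(6,2): flips 1 -> legal
(6,4): no bracket -> illegal
(6,5): flips 1 -> legal
(6,6): flips 1 -> legal
B mobility = 9
-- W to move --
(2,3): no bracket -> illegal
(2,4): no bracket -> illegal
(2,5): flips 1 -> legal
(3,5): flips 3 -> legal
(3,6): no bracket -> illegal
(4,6): flips 2 -> legal
(5,2): no bracket -> illegal
(5,6): no bracket -> illegal
(6,2): no bracket -> illegal
(6,4): no bracket -> illegal
(6,5): flips 1 -> legal
(7,2): no bracket -> illegal
(7,3): flips 1 -> legal
(7,4): no bracket -> illegal
W mobility = 5

Answer: B=9 W=5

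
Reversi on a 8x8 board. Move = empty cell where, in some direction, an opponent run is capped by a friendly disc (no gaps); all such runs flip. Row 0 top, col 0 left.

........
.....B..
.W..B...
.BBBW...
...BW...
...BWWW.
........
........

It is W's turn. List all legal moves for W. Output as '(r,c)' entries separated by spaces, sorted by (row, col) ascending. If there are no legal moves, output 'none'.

Answer: (1,4) (2,2) (3,0) (4,1) (4,2) (5,2) (6,2)

Derivation:
(0,4): no bracket -> illegal
(0,5): no bracket -> illegal
(0,6): no bracket -> illegal
(1,3): no bracket -> illegal
(1,4): flips 1 -> legal
(1,6): no bracket -> illegal
(2,0): no bracket -> illegal
(2,2): flips 1 -> legal
(2,3): no bracket -> illegal
(2,5): no bracket -> illegal
(2,6): no bracket -> illegal
(3,0): flips 3 -> legal
(3,5): no bracket -> illegal
(4,0): no bracket -> illegal
(4,1): flips 1 -> legal
(4,2): flips 1 -> legal
(5,2): flips 2 -> legal
(6,2): flips 1 -> legal
(6,3): no bracket -> illegal
(6,4): no bracket -> illegal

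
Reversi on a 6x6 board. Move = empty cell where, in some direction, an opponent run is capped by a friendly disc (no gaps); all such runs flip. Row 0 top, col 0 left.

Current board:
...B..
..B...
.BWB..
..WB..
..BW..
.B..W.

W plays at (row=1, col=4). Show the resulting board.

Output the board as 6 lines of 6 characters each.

Place W at (1,4); scan 8 dirs for brackets.
Dir NW: opp run (0,3), next=edge -> no flip
Dir N: first cell '.' (not opp) -> no flip
Dir NE: first cell '.' (not opp) -> no flip
Dir W: first cell '.' (not opp) -> no flip
Dir E: first cell '.' (not opp) -> no flip
Dir SW: opp run (2,3) capped by W -> flip
Dir S: first cell '.' (not opp) -> no flip
Dir SE: first cell '.' (not opp) -> no flip
All flips: (2,3)

Answer: ...B..
..B.W.
.BWW..
..WB..
..BW..
.B..W.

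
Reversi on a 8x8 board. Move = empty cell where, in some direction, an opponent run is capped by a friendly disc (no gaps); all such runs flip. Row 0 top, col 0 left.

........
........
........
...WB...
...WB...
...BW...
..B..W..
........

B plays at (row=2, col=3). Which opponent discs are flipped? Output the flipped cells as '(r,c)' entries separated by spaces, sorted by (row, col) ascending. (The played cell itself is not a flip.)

Answer: (3,3) (4,3)

Derivation:
Dir NW: first cell '.' (not opp) -> no flip
Dir N: first cell '.' (not opp) -> no flip
Dir NE: first cell '.' (not opp) -> no flip
Dir W: first cell '.' (not opp) -> no flip
Dir E: first cell '.' (not opp) -> no flip
Dir SW: first cell '.' (not opp) -> no flip
Dir S: opp run (3,3) (4,3) capped by B -> flip
Dir SE: first cell 'B' (not opp) -> no flip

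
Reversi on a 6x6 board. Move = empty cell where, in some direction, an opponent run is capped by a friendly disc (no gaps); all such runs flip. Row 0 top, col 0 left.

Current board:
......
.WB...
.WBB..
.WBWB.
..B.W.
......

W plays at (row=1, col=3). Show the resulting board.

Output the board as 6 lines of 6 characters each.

Answer: ......
.WWW..
.WWW..
.WBWB.
..B.W.
......

Derivation:
Place W at (1,3); scan 8 dirs for brackets.
Dir NW: first cell '.' (not opp) -> no flip
Dir N: first cell '.' (not opp) -> no flip
Dir NE: first cell '.' (not opp) -> no flip
Dir W: opp run (1,2) capped by W -> flip
Dir E: first cell '.' (not opp) -> no flip
Dir SW: opp run (2,2) capped by W -> flip
Dir S: opp run (2,3) capped by W -> flip
Dir SE: first cell '.' (not opp) -> no flip
All flips: (1,2) (2,2) (2,3)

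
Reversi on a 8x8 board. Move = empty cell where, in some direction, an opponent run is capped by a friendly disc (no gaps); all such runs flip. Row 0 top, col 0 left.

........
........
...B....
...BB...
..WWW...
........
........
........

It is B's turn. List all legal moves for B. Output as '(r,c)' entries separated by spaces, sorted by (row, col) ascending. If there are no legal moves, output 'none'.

(3,1): no bracket -> illegal
(3,2): no bracket -> illegal
(3,5): no bracket -> illegal
(4,1): no bracket -> illegal
(4,5): no bracket -> illegal
(5,1): flips 1 -> legal
(5,2): flips 1 -> legal
(5,3): flips 1 -> legal
(5,4): flips 1 -> legal
(5,5): flips 1 -> legal

Answer: (5,1) (5,2) (5,3) (5,4) (5,5)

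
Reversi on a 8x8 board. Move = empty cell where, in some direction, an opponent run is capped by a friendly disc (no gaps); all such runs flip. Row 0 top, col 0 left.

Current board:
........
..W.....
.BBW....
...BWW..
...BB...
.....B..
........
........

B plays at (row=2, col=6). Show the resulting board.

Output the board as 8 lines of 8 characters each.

Answer: ........
..W.....
.BBW..B.
...BWB..
...BB...
.....B..
........
........

Derivation:
Place B at (2,6); scan 8 dirs for brackets.
Dir NW: first cell '.' (not opp) -> no flip
Dir N: first cell '.' (not opp) -> no flip
Dir NE: first cell '.' (not opp) -> no flip
Dir W: first cell '.' (not opp) -> no flip
Dir E: first cell '.' (not opp) -> no flip
Dir SW: opp run (3,5) capped by B -> flip
Dir S: first cell '.' (not opp) -> no flip
Dir SE: first cell '.' (not opp) -> no flip
All flips: (3,5)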